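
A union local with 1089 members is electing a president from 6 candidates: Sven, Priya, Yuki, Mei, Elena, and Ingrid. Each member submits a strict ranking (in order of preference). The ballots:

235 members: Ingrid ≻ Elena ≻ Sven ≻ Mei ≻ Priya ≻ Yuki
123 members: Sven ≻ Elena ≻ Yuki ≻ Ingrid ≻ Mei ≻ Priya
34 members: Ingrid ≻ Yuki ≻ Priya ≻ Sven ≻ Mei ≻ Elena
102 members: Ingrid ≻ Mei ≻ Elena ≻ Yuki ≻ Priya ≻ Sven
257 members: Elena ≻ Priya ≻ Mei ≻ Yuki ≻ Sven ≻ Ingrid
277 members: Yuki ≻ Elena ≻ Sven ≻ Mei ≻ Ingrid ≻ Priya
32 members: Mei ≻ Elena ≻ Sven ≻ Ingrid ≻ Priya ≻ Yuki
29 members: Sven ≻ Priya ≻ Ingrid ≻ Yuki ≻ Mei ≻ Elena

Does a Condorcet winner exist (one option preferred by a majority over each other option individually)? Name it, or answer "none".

Elena

Elena vs Sven: 903–186 for Elena.
Elena vs Priya: 1026–63 for Elena.
Elena vs Yuki: 749–340 for Elena.
Elena vs Mei: 892–197 for Elena.
Elena vs Ingrid: 689–400 for Elena.
Elena beats every other option head-to-head.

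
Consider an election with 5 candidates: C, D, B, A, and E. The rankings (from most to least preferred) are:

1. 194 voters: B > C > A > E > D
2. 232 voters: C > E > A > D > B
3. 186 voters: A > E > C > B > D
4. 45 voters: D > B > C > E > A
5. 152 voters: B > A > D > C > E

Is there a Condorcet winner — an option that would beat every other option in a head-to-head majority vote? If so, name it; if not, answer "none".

C vs D: 612–197 for C.
C vs B: 418–391 for C.
C vs A: 471–338 for C.
C vs E: 623–186 for C.
C beats every other option head-to-head.

C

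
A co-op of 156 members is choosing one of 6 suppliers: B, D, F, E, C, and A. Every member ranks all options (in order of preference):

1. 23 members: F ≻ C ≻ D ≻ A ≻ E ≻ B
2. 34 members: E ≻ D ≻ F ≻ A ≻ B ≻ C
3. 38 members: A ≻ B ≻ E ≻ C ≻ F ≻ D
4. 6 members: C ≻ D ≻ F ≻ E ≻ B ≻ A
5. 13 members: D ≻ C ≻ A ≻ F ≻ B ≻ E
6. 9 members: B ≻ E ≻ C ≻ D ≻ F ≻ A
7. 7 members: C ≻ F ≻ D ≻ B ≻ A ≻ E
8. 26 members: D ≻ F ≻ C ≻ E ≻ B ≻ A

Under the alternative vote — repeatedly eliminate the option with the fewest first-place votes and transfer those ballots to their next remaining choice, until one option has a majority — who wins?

Round 1: B 9, D 39, F 23, E 34, C 13, A 38. Eliminate B.
Round 2: D 39, F 23, E 43, C 13, A 38. Eliminate C.
Round 3: D 45, F 30, E 43, A 38. Eliminate F.
Round 4: D 75, E 43, A 38. Eliminate A.
Round 5: D 75, E 81. E has a majority.

E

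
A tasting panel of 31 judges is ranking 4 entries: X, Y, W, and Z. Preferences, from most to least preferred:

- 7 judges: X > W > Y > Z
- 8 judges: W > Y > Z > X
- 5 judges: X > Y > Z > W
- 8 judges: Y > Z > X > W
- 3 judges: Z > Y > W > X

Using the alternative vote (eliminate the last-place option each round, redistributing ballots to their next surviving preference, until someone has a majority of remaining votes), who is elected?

Y

Round 1: X 12, Y 8, W 8, Z 3. Eliminate Z.
Round 2: X 12, Y 11, W 8. Eliminate W.
Round 3: X 12, Y 19. Y has a majority.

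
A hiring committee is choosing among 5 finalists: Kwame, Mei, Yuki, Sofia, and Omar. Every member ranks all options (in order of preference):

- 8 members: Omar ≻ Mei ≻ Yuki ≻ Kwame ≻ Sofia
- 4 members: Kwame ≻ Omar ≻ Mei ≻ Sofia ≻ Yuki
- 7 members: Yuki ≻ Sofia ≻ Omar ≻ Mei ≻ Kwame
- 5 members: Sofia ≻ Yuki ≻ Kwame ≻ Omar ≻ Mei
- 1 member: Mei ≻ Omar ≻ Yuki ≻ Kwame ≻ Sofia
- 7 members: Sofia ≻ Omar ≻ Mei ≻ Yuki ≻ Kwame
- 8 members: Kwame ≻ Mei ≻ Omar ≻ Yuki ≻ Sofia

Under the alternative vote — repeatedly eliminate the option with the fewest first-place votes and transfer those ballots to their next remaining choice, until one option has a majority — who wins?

Kwame

Round 1: Kwame 12, Mei 1, Yuki 7, Sofia 12, Omar 8. Eliminate Mei.
Round 2: Kwame 12, Yuki 7, Sofia 12, Omar 9. Eliminate Yuki.
Round 3: Kwame 12, Sofia 19, Omar 9. Eliminate Omar.
Round 4: Kwame 21, Sofia 19. Kwame has a majority.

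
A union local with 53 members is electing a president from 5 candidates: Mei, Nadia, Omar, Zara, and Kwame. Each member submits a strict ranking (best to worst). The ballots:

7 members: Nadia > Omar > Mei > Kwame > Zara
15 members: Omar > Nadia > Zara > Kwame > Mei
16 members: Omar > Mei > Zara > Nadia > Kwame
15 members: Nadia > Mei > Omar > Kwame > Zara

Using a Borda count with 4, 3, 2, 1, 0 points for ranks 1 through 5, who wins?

Omar

Mei: 7·2 + 15·0 + 16·3 + 15·3 = 107
Nadia: 7·4 + 15·3 + 16·1 + 15·4 = 149
Omar: 7·3 + 15·4 + 16·4 + 15·2 = 175
Zara: 7·0 + 15·2 + 16·2 + 15·0 = 62
Kwame: 7·1 + 15·1 + 16·0 + 15·1 = 37
Omar has the highest Borda score (175).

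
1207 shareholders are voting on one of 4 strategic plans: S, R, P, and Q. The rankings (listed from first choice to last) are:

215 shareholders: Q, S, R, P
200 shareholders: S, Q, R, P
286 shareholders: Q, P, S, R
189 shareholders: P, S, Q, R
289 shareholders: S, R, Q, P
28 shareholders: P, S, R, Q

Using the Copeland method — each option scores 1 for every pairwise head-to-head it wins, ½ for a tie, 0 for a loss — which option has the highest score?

S

S: beats R, P, and Q → score 3.
R: beats P; loses to S and Q → score 1.
P: loses to S, R, and Q → score 0.
Q: beats R and P; loses to S → score 2.
S has the best pairwise record.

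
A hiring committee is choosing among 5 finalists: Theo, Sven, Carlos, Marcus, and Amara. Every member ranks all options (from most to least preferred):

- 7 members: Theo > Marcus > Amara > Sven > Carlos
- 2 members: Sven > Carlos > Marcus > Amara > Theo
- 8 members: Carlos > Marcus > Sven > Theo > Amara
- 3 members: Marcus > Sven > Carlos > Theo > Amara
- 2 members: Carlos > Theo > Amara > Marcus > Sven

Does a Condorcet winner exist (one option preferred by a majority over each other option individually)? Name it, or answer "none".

Checking pairwise contests:
Sven beats Theo 13–9.
Marcus beats Sven 20–2.
Sven beats Carlos 12–10.
Carlos beats Marcus 12–10.
Theo beats Amara 20–2.
Every option loses at least one head-to-head, so there is no Condorcet winner.

none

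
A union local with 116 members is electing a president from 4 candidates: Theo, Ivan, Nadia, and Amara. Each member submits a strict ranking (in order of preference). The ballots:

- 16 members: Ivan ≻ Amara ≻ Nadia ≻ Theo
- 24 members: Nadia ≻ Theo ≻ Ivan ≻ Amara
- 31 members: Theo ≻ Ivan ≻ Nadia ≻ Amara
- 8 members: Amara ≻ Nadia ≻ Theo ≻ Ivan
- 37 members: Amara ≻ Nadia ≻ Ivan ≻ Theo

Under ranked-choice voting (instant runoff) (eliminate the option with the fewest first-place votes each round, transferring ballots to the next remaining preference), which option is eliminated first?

Round 1: Theo 31, Ivan 16, Nadia 24, Amara 45. Eliminate Ivan.

Ivan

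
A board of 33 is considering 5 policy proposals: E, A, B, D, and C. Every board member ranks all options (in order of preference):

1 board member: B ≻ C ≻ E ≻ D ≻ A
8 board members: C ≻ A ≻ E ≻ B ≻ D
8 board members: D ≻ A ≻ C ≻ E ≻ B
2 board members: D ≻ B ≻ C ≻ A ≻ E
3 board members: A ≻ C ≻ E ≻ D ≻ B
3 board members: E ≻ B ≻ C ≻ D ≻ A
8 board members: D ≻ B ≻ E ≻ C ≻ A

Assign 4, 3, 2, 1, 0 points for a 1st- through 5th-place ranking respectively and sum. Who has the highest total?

D

E: 1·2 + 8·2 + 8·1 + 2·0 + 3·2 + 3·4 + 8·2 = 60
A: 1·0 + 8·3 + 8·3 + 2·1 + 3·4 + 3·0 + 8·0 = 62
B: 1·4 + 8·1 + 8·0 + 2·3 + 3·0 + 3·3 + 8·3 = 51
D: 1·1 + 8·0 + 8·4 + 2·4 + 3·1 + 3·1 + 8·4 = 79
C: 1·3 + 8·4 + 8·2 + 2·2 + 3·3 + 3·2 + 8·1 = 78
D has the highest Borda score (79).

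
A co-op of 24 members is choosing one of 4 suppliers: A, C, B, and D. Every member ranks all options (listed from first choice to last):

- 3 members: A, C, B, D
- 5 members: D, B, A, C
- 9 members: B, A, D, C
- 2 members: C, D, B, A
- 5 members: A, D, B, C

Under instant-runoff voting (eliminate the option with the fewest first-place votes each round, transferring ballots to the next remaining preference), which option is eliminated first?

Round 1: A 8, C 2, B 9, D 5. Eliminate C.

C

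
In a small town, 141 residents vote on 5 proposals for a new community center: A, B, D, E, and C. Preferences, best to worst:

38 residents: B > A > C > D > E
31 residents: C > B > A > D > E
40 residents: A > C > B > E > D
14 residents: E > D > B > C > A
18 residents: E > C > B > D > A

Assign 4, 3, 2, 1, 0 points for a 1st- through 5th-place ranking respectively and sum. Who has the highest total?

B

A: 38·3 + 31·2 + 40·4 + 14·0 + 18·0 = 336
B: 38·4 + 31·3 + 40·2 + 14·2 + 18·2 = 389
D: 38·1 + 31·1 + 40·0 + 14·3 + 18·1 = 129
E: 38·0 + 31·0 + 40·1 + 14·4 + 18·4 = 168
C: 38·2 + 31·4 + 40·3 + 14·1 + 18·3 = 388
B has the highest Borda score (389).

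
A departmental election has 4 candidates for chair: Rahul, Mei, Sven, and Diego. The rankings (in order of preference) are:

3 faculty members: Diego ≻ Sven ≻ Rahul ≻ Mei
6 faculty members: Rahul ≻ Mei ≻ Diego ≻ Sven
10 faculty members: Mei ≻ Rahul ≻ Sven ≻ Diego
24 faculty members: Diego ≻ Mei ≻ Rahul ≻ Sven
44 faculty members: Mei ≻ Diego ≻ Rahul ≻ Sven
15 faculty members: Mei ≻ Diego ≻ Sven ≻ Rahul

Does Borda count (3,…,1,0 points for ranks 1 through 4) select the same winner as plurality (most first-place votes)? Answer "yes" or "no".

yes

Borda — scores: Rahul 109, Mei 267, Sven 31, Diego 205. Winner: Mei.
Plurality — first-place votes: Rahul 6, Mei 69, Sven 0, Diego 27. Winner: Mei.
The two methods agree.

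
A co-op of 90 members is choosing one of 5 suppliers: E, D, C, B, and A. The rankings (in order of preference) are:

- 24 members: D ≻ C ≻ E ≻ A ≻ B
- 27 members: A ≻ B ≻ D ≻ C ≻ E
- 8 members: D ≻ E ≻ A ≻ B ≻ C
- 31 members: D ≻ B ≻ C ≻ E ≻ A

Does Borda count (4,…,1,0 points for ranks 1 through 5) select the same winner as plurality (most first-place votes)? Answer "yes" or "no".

Borda — scores: E 103, D 306, C 161, B 182, A 148. Winner: D.
Plurality — first-place votes: E 0, D 63, C 0, B 0, A 27. Winner: D.
The two methods agree.

yes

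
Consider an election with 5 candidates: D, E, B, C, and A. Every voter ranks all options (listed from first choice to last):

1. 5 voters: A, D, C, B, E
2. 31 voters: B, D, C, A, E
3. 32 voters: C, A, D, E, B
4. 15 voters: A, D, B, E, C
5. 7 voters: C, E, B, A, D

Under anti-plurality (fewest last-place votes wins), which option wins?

Last-place votes: D 7, E 36, B 32, C 15, A 0.
A is ranked last by the fewest voters, so A wins.

A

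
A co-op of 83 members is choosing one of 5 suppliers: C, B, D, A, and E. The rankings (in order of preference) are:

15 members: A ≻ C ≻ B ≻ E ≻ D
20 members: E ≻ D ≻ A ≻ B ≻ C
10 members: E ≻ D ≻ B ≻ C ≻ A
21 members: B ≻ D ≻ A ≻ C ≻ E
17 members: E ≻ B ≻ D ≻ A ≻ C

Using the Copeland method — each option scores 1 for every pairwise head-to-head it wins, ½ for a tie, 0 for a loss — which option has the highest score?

E

C: loses to B, D, A, and E → score 0.
B: beats C, D, and A; loses to E → score 3.
D: beats C and A; loses to B and E → score 2.
A: beats C; loses to B, D, and E → score 1.
E: beats C, B, D, and A → score 4.
E has the best pairwise record.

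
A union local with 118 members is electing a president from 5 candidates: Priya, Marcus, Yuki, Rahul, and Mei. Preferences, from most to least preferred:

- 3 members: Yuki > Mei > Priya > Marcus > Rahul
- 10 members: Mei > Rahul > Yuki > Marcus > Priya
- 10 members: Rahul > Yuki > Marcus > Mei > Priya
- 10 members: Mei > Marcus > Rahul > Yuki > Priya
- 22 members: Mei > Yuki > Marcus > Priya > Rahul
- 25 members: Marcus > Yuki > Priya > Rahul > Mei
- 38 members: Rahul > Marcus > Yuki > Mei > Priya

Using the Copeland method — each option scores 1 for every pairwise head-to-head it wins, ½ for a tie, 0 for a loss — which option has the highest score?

Priya: loses to Marcus, Yuki, Rahul, and Mei → score 0.
Marcus: beats Priya, Yuki, Rahul, and Mei → score 4.
Yuki: beats Priya and Mei; loses to Marcus and Rahul → score 2.
Rahul: beats Priya, Yuki, and Mei; loses to Marcus → score 3.
Mei: beats Priya; loses to Marcus, Yuki, and Rahul → score 1.
Marcus has the best pairwise record.

Marcus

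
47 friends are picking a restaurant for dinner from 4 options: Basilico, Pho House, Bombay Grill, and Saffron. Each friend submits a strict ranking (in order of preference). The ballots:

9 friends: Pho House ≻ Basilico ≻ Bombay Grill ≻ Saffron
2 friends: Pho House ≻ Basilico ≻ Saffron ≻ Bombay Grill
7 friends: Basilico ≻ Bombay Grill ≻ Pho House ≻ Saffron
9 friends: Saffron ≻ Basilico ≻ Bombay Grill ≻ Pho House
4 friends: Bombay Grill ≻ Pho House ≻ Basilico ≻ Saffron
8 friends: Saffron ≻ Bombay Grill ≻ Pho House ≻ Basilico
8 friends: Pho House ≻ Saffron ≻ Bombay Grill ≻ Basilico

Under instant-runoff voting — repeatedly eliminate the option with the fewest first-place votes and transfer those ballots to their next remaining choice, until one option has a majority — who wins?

Pho House

Round 1: Basilico 7, Pho House 19, Bombay Grill 4, Saffron 17. Eliminate Bombay Grill.
Round 2: Basilico 7, Pho House 23, Saffron 17. Eliminate Basilico.
Round 3: Pho House 30, Saffron 17. Pho House has a majority.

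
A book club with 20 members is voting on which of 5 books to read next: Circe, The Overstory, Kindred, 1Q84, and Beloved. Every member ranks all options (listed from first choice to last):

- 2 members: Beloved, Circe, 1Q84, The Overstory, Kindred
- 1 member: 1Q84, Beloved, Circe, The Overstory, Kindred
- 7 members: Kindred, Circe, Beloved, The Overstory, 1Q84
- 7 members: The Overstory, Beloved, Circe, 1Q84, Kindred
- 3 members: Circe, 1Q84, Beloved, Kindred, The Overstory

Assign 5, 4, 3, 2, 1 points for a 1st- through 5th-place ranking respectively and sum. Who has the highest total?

Circe: 2·4 + 1·3 + 7·4 + 7·3 + 3·5 = 75
The Overstory: 2·2 + 1·2 + 7·2 + 7·5 + 3·1 = 58
Kindred: 2·1 + 1·1 + 7·5 + 7·1 + 3·2 = 51
1Q84: 2·3 + 1·5 + 7·1 + 7·2 + 3·4 = 44
Beloved: 2·5 + 1·4 + 7·3 + 7·4 + 3·3 = 72
Circe has the highest Borda score (75).

Circe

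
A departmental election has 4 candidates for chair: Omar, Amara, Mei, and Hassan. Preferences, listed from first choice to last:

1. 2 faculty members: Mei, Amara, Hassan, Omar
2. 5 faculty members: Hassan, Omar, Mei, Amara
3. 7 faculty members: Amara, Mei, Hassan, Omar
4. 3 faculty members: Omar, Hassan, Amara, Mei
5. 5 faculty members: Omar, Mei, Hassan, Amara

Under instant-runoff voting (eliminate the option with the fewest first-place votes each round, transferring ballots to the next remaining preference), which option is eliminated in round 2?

Hassan

Round 1: Omar 8, Amara 7, Mei 2, Hassan 5. Eliminate Mei.
Round 2: Omar 8, Amara 9, Hassan 5. Eliminate Hassan.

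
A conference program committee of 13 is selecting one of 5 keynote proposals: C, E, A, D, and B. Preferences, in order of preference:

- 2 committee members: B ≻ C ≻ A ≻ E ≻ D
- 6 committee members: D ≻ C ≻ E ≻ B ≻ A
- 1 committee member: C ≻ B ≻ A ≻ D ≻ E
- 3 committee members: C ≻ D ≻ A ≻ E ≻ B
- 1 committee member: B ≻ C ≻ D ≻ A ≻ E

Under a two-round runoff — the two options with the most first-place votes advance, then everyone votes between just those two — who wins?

C

Round 1 first-place votes: C 4, E 0, A 0, D 6, B 3.
D and C advance.
Runoff: D is preferred to C by 6 voters; C by 7.
C wins the runoff.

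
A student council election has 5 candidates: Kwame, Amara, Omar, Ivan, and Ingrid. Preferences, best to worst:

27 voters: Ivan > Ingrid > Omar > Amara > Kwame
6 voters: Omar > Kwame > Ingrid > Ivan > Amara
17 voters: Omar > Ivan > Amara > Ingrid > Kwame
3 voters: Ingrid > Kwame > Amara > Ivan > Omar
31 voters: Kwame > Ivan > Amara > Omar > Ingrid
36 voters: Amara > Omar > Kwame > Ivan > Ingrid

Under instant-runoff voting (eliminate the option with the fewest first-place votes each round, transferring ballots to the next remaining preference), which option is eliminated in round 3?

Amara

Round 1: Kwame 31, Amara 36, Omar 23, Ivan 27, Ingrid 3. Eliminate Ingrid.
Round 2: Kwame 34, Amara 36, Omar 23, Ivan 27. Eliminate Omar.
Round 3: Kwame 40, Amara 36, Ivan 44. Eliminate Amara.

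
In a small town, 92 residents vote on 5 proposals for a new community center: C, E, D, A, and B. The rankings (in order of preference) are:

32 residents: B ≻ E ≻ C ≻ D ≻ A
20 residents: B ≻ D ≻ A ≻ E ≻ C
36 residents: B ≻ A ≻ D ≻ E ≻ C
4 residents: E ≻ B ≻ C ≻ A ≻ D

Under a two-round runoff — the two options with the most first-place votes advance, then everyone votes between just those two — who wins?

B

Round 1 first-place votes: C 0, E 4, D 0, A 0, B 88.
B and E advance.
Runoff: B is preferred to E by 88 voters; E by 4.
B wins the runoff.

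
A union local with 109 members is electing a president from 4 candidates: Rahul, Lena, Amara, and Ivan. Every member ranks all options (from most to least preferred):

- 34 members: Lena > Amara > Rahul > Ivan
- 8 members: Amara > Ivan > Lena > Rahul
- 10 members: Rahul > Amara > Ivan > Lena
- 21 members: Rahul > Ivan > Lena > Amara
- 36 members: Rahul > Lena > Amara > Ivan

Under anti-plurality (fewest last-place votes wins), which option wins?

Rahul

Last-place votes: Rahul 8, Lena 10, Amara 21, Ivan 70.
Rahul is ranked last by the fewest voters, so Rahul wins.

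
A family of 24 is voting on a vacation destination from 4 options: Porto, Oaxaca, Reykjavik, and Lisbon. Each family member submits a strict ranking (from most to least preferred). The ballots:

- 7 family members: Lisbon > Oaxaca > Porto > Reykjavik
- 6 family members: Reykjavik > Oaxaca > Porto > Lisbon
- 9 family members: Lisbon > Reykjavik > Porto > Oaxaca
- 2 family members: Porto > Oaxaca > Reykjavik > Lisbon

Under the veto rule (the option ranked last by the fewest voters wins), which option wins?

Last-place votes: Porto 0, Oaxaca 9, Reykjavik 7, Lisbon 8.
Porto is ranked last by the fewest voters, so Porto wins.

Porto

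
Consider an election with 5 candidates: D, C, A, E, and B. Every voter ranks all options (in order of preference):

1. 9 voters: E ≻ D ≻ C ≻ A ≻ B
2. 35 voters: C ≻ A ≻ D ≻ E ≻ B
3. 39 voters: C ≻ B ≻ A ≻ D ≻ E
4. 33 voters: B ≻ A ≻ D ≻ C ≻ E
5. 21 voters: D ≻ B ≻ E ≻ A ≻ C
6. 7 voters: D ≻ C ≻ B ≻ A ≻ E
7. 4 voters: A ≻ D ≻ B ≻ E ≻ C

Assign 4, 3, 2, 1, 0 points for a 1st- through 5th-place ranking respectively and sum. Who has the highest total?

D: 9·3 + 35·2 + 39·1 + 33·2 + 21·4 + 7·4 + 4·3 = 326
C: 9·2 + 35·4 + 39·4 + 33·1 + 21·0 + 7·3 + 4·0 = 368
A: 9·1 + 35·3 + 39·2 + 33·3 + 21·1 + 7·1 + 4·4 = 335
E: 9·4 + 35·1 + 39·0 + 33·0 + 21·2 + 7·0 + 4·1 = 117
B: 9·0 + 35·0 + 39·3 + 33·4 + 21·3 + 7·2 + 4·2 = 334
C has the highest Borda score (368).

C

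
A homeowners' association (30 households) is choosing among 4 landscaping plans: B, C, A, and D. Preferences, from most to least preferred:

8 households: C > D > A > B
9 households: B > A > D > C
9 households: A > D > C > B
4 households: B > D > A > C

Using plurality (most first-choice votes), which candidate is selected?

B

First-place votes: B 13, C 8, A 9, D 0.
B has the most first-place votes.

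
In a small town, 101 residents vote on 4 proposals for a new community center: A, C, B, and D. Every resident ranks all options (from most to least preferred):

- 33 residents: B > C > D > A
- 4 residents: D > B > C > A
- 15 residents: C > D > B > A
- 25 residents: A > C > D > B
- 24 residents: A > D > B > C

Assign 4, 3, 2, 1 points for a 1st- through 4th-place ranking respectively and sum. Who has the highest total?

A: 33·1 + 4·1 + 15·1 + 25·4 + 24·4 = 248
C: 33·3 + 4·2 + 15·4 + 25·3 + 24·1 = 266
B: 33·4 + 4·3 + 15·2 + 25·1 + 24·2 = 247
D: 33·2 + 4·4 + 15·3 + 25·2 + 24·3 = 249
C has the highest Borda score (266).

C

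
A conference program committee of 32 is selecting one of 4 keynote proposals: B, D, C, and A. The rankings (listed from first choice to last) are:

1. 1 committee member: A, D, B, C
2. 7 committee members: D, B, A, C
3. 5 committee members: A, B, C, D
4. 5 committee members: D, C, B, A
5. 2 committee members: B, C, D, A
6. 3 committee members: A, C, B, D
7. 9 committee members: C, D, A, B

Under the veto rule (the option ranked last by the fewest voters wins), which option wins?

Last-place votes: B 9, D 8, C 8, A 7.
A is ranked last by the fewest voters, so A wins.

A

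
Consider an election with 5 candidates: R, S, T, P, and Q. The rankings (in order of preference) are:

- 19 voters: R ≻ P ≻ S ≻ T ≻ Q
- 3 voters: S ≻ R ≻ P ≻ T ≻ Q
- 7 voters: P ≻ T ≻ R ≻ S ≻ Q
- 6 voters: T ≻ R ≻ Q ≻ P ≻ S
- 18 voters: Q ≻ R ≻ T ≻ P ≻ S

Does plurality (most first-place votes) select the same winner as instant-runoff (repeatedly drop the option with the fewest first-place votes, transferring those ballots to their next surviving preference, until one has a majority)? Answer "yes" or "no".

Plurality — first-place votes: R 19, S 3, T 6, P 7, Q 18. Winner: R.
Instant-runoff — R1 R 19, S 3, T 6, P 7, Q 18 (S out); R2 R 22, T 6, P 7, Q 18 (T out); R3 R 28, P 7, Q 18 (R winner). Winner: R.
The two methods agree.

yes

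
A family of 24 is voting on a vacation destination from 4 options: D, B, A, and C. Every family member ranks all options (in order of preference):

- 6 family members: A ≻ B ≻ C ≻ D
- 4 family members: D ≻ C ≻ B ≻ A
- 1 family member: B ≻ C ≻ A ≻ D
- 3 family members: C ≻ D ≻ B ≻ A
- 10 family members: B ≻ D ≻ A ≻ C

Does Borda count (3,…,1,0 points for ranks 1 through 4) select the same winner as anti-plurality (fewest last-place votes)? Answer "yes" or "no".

Borda — scores: D 38, B 52, A 29, C 25. Winner: B.
Anti-plurality — last-place votes: D 7, B 0, A 7, C 10. Winner: B.
The two methods agree.

yes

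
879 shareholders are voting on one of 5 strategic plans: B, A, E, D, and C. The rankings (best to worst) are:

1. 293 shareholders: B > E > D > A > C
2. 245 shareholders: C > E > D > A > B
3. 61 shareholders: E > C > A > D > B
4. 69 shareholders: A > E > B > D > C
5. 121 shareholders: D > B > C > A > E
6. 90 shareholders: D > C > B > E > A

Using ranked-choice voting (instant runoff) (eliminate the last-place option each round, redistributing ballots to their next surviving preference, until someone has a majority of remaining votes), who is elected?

B

Round 1: B 293, A 69, E 61, D 211, C 245. Eliminate E.
Round 2: B 293, A 69, D 211, C 306. Eliminate A.
Round 3: B 362, D 211, C 306. Eliminate D.
Round 4: B 483, C 396. B has a majority.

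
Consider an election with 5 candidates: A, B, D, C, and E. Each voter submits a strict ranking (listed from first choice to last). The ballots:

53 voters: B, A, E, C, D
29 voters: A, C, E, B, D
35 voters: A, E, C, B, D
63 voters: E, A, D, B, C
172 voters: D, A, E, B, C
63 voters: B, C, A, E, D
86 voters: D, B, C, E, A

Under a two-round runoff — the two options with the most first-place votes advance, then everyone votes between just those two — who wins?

Round 1 first-place votes: A 64, B 116, D 258, C 0, E 63.
D and B advance.
Runoff: D is preferred to B by 321 voters; B by 180.
D wins the runoff.

D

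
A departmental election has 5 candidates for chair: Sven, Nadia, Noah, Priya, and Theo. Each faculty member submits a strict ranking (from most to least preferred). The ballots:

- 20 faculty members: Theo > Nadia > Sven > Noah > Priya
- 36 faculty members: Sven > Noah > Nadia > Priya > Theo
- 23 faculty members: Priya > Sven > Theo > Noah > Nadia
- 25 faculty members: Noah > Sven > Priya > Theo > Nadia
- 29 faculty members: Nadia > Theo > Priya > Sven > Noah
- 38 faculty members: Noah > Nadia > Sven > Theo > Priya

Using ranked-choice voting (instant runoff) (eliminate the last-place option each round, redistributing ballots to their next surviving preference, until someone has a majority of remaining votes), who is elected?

Round 1: Sven 36, Nadia 29, Noah 63, Priya 23, Theo 20. Eliminate Theo.
Round 2: Sven 36, Nadia 49, Noah 63, Priya 23. Eliminate Priya.
Round 3: Sven 59, Nadia 49, Noah 63. Eliminate Nadia.
Round 4: Sven 108, Noah 63. Sven has a majority.

Sven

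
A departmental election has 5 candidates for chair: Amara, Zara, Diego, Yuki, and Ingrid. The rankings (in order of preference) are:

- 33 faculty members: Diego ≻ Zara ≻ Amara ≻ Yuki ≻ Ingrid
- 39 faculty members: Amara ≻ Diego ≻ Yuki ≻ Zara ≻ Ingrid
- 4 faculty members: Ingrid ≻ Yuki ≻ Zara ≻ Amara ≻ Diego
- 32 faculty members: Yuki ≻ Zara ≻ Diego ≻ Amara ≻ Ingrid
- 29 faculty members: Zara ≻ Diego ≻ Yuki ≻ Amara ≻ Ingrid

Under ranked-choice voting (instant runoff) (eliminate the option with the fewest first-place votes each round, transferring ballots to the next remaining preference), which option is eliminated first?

Round 1: Amara 39, Zara 29, Diego 33, Yuki 32, Ingrid 4. Eliminate Ingrid.

Ingrid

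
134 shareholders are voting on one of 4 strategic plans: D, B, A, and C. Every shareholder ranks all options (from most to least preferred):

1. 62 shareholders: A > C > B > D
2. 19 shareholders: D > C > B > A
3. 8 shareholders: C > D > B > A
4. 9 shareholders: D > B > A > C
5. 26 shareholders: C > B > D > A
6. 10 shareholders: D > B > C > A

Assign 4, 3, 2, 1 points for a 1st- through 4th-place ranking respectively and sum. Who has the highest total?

C

D: 62·1 + 19·4 + 8·3 + 9·4 + 26·2 + 10·4 = 290
B: 62·2 + 19·2 + 8·2 + 9·3 + 26·3 + 10·3 = 313
A: 62·4 + 19·1 + 8·1 + 9·2 + 26·1 + 10·1 = 329
C: 62·3 + 19·3 + 8·4 + 9·1 + 26·4 + 10·2 = 408
C has the highest Borda score (408).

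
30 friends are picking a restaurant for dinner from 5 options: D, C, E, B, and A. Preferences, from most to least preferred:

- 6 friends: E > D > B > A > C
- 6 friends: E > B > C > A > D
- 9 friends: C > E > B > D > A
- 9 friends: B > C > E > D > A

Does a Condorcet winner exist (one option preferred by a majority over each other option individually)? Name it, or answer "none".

none

Checking pairwise contests:
C beats D 24–6.
B beats C 21–9.
C beats E 18–12.
E beats B 21–9.
D beats A 24–6.
Every option loses at least one head-to-head, so there is no Condorcet winner.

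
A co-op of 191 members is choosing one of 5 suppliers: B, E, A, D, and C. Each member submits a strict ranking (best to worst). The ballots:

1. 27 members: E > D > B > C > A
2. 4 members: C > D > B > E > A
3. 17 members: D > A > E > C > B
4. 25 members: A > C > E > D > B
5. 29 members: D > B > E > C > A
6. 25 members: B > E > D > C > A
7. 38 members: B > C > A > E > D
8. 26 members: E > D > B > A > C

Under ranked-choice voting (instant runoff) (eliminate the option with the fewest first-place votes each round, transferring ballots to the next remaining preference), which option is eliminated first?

C

Round 1: B 63, E 53, A 25, D 46, C 4. Eliminate C.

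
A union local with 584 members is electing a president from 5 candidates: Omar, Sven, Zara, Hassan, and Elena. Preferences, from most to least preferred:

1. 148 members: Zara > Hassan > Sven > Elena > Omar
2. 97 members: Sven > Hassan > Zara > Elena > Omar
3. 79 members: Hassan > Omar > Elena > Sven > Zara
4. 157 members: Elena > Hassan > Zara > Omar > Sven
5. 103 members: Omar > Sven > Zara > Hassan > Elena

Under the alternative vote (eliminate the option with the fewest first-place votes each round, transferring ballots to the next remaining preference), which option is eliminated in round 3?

Elena

Round 1: Omar 103, Sven 97, Zara 148, Hassan 79, Elena 157. Eliminate Hassan.
Round 2: Omar 182, Sven 97, Zara 148, Elena 157. Eliminate Sven.
Round 3: Omar 182, Zara 245, Elena 157. Eliminate Elena.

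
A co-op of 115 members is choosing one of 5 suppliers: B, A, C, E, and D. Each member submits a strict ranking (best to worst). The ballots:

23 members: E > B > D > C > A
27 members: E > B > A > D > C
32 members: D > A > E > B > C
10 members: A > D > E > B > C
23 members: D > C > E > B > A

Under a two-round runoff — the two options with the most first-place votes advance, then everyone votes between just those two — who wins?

D

Round 1 first-place votes: B 0, A 10, C 0, E 50, D 55.
D and E advance.
Runoff: D is preferred to E by 65 voters; E by 50.
D wins the runoff.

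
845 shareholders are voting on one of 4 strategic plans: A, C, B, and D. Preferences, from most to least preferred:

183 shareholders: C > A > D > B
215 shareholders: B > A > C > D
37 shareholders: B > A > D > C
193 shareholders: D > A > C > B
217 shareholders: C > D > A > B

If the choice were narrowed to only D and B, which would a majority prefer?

Voters preferring D to B: 593; preferring B to D: 252.
D wins the head-to-head.

D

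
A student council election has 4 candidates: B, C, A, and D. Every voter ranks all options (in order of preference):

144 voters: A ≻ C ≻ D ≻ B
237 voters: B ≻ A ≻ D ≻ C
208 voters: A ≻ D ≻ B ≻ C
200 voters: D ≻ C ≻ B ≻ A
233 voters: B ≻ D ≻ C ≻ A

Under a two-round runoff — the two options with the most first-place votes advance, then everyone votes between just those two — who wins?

Round 1 first-place votes: B 470, C 0, A 352, D 200.
B and A advance.
Runoff: B is preferred to A by 670 voters; A by 352.
B wins the runoff.

B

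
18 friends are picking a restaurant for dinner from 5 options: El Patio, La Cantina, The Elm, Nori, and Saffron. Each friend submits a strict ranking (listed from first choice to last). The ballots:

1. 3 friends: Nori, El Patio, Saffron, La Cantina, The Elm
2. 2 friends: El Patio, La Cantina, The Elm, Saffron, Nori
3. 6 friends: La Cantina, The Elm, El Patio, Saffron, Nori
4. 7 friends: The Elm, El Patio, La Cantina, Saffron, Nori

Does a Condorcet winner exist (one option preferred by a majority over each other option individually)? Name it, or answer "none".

Checking pairwise contests:
The Elm beats El Patio 13–5.
El Patio beats La Cantina 12–6.
La Cantina beats The Elm 11–7.
El Patio beats Nori 15–3.
El Patio beats Saffron 18–0.
Every option loses at least one head-to-head, so there is no Condorcet winner.

none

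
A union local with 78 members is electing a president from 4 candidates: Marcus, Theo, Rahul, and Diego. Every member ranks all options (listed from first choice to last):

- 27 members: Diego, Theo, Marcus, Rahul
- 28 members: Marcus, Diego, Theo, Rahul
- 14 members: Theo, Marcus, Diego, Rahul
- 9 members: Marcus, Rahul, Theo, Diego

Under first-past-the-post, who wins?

First-place votes: Marcus 37, Theo 14, Rahul 0, Diego 27.
Marcus has the most first-place votes.

Marcus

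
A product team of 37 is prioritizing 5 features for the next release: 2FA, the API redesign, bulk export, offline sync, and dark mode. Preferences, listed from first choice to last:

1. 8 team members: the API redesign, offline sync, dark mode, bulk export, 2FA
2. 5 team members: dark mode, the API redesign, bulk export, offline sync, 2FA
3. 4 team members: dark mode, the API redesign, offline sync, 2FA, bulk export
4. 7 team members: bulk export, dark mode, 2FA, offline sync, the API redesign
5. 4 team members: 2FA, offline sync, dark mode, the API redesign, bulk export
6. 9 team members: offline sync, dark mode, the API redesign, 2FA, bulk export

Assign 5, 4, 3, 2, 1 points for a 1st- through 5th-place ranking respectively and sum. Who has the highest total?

dark mode

2FA: 8·1 + 5·1 + 4·2 + 7·3 + 4·5 + 9·2 = 80
the API redesign: 8·5 + 5·4 + 4·4 + 7·1 + 4·2 + 9·3 = 118
bulk export: 8·2 + 5·3 + 4·1 + 7·5 + 4·1 + 9·1 = 83
offline sync: 8·4 + 5·2 + 4·3 + 7·2 + 4·4 + 9·5 = 129
dark mode: 8·3 + 5·5 + 4·5 + 7·4 + 4·3 + 9·4 = 145
dark mode has the highest Borda score (145).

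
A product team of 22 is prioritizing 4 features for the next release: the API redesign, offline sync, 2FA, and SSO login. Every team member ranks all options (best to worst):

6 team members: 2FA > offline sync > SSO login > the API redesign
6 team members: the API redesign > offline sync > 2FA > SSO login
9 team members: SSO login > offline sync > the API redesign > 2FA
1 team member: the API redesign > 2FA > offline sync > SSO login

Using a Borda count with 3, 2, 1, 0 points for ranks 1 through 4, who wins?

the API redesign: 6·0 + 6·3 + 9·1 + 1·3 = 30
offline sync: 6·2 + 6·2 + 9·2 + 1·1 = 43
2FA: 6·3 + 6·1 + 9·0 + 1·2 = 26
SSO login: 6·1 + 6·0 + 9·3 + 1·0 = 33
offline sync has the highest Borda score (43).

offline sync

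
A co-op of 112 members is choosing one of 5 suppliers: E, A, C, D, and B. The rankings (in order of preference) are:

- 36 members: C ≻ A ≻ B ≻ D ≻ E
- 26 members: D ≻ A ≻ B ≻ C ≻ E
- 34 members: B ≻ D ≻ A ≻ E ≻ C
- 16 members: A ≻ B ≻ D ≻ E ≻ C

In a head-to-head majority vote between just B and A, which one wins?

A

Voters preferring B to A: 34; preferring A to B: 78.
A wins the head-to-head.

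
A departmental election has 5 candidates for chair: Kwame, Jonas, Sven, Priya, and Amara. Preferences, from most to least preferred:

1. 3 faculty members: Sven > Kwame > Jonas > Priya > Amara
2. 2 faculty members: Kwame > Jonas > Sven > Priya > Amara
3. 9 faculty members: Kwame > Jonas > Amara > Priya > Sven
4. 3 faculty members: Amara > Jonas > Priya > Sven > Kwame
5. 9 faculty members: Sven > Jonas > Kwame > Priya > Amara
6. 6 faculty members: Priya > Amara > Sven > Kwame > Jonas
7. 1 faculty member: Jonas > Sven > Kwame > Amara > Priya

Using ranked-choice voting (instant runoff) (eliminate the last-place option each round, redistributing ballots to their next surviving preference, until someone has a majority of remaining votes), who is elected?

Sven

Round 1: Kwame 11, Jonas 1, Sven 12, Priya 6, Amara 3. Eliminate Jonas.
Round 2: Kwame 11, Sven 13, Priya 6, Amara 3. Eliminate Amara.
Round 3: Kwame 11, Sven 13, Priya 9. Eliminate Priya.
Round 4: Kwame 11, Sven 22. Sven has a majority.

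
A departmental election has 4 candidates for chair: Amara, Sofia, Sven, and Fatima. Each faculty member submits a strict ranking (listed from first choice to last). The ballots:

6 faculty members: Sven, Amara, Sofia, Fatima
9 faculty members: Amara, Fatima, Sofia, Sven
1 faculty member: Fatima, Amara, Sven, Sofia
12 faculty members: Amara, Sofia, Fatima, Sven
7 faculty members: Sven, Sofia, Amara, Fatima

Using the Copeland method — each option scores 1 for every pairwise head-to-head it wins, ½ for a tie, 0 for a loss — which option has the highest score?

Amara: beats Sofia, Sven, and Fatima → score 3.
Sofia: beats Sven and Fatima; loses to Amara → score 2.
Sven: loses to Amara, Sofia, and Fatima → score 0.
Fatima: beats Sven; loses to Amara and Sofia → score 1.
Amara has the best pairwise record.

Amara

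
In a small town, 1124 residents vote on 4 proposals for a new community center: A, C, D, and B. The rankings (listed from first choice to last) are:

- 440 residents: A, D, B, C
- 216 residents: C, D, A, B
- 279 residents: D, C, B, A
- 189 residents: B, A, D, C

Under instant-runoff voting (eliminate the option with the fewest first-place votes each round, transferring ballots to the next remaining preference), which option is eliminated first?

B

Round 1: A 440, C 216, D 279, B 189. Eliminate B.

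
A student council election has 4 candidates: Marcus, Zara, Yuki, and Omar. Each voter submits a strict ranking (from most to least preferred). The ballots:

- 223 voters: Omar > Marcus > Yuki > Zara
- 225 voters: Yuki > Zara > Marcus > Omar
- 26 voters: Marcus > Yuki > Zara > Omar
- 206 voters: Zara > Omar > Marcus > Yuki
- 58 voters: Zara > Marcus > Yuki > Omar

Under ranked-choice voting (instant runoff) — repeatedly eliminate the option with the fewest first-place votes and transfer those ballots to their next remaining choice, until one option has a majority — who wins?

Yuki

Round 1: Marcus 26, Zara 264, Yuki 225, Omar 223. Eliminate Marcus.
Round 2: Zara 264, Yuki 251, Omar 223. Eliminate Omar.
Round 3: Zara 264, Yuki 474. Yuki has a majority.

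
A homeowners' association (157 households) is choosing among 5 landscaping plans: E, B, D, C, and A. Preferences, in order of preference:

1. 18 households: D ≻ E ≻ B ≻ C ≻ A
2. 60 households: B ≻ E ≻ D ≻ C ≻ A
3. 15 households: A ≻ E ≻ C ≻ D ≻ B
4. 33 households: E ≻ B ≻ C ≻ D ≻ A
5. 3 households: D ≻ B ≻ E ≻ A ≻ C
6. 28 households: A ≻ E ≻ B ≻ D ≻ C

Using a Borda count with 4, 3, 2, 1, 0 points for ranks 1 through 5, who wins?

E

E: 18·3 + 60·3 + 15·3 + 33·4 + 3·2 + 28·3 = 501
B: 18·2 + 60·4 + 15·0 + 33·3 + 3·3 + 28·2 = 440
D: 18·4 + 60·2 + 15·1 + 33·1 + 3·4 + 28·1 = 280
C: 18·1 + 60·1 + 15·2 + 33·2 + 3·0 + 28·0 = 174
A: 18·0 + 60·0 + 15·4 + 33·0 + 3·1 + 28·4 = 175
E has the highest Borda score (501).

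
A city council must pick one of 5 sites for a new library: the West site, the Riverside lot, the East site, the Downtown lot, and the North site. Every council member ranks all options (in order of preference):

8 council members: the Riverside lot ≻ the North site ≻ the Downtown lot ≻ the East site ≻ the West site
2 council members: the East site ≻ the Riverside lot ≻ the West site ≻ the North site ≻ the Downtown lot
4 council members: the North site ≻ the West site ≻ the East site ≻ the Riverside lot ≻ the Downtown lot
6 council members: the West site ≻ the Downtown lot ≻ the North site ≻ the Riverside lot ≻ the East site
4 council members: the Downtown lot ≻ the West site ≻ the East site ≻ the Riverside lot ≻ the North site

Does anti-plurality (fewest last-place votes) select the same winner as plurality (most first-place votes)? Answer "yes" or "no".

Anti-plurality — last-place votes: the West site 8, the Riverside lot 0, the East site 6, the Downtown lot 6, the North site 4. Winner: the Riverside lot.
Plurality — first-place votes: the West site 6, the Riverside lot 8, the East site 2, the Downtown lot 4, the North site 4. Winner: the Riverside lot.
The two methods agree.

yes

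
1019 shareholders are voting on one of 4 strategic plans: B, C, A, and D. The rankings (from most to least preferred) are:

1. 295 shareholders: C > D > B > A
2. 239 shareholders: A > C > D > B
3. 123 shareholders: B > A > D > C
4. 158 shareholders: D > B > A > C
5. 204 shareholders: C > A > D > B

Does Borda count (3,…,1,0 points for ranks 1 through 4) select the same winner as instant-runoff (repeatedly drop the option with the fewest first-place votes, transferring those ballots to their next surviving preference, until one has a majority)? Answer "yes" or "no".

Borda — scores: B 980, C 1975, A 1529, D 1630. Winner: C.
Instant-runoff — R1 B 123, C 499, A 239, D 158 (B out); R2 C 499, A 362, D 158 (D out); R3 C 499, A 520 (A winner). Winner: A.
The two methods disagree.

no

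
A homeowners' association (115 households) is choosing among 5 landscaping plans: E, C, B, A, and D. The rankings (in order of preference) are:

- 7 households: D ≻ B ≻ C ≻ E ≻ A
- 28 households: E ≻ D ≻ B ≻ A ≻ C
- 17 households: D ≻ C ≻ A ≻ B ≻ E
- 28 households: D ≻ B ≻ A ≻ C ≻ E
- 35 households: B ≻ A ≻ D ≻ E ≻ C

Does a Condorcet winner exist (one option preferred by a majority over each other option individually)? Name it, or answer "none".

D vs E: 87–28 for D.
D vs C: 115–0 for D.
D vs B: 80–35 for D.
D vs A: 80–35 for D.
D beats every other option head-to-head.

D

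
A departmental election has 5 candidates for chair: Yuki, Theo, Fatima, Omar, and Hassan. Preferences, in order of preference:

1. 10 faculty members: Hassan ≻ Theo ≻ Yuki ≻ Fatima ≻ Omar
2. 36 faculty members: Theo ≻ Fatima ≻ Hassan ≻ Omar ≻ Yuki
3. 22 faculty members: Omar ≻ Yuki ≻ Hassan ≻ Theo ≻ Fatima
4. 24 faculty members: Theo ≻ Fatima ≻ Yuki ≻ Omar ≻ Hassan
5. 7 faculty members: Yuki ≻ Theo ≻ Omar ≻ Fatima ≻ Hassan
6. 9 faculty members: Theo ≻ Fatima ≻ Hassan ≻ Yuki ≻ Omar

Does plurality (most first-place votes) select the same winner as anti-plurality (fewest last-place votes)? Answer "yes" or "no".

yes

Plurality — first-place votes: Yuki 7, Theo 69, Fatima 0, Omar 22, Hassan 10. Winner: Theo.
Anti-plurality — last-place votes: Yuki 36, Theo 0, Fatima 22, Omar 19, Hassan 31. Winner: Theo.
The two methods agree.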